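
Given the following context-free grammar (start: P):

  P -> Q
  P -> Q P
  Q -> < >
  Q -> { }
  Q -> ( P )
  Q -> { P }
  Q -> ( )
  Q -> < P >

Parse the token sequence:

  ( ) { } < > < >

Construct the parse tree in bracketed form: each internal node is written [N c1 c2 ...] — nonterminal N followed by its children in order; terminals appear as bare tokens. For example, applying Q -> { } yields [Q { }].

[P [Q ( )] [P [Q { }] [P [Q < >] [P [Q < >]]]]]

P
Q P
( ) P
( ) Q P
( ) { } P
( ) { } Q P
( ) { } < > P
( ) { } < > Q
( ) { } < > < >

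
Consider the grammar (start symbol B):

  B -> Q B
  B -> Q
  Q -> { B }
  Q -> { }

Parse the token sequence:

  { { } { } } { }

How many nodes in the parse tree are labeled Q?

4

[B [Q { [B [Q { }] [B [Q { }]]] }] [B [Q { }]]]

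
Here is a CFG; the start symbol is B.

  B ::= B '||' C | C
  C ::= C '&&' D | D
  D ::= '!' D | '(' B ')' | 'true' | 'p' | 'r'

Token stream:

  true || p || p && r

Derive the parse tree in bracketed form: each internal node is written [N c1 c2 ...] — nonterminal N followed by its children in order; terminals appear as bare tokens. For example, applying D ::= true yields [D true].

B
B || C
B || C || C
C || C || C
D || C || C
true || C || C
true || D || C
true || p || C
true || p || C && D
true || p || D && D
true || p || p && D
true || p || p && r

[B [B [B [C [D true]]] || [C [D p]]] || [C [C [D p]] && [D r]]]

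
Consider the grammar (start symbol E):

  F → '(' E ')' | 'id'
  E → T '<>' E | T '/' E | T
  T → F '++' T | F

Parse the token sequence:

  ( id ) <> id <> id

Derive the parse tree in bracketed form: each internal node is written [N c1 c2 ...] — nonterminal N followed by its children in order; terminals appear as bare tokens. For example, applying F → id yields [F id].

[E [T [F ( [E [T [F id]]] )]] <> [E [T [F id]] <> [E [T [F id]]]]]

E
T <> E
F <> E
( E ) <> E
( T ) <> E
( F ) <> E
( id ) <> E
( id ) <> T <> E
( id ) <> F <> E
( id ) <> id <> E
( id ) <> id <> T
( id ) <> id <> F
( id ) <> id <> id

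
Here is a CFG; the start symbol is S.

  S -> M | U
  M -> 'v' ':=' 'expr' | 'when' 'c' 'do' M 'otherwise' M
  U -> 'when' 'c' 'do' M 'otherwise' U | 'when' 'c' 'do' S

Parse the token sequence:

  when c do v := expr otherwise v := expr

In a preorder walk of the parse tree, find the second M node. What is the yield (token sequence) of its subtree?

v := expr

[S [M when c do [M v := expr] otherwise [M v := expr]]]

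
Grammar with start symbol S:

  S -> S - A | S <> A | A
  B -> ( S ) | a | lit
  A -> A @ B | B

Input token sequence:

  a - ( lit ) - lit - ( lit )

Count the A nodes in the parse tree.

[S [S [S [S [A [B a]]] - [A [B ( [S [A [B lit]]] )]]] - [A [B lit]]] - [A [B ( [S [A [B lit]]] )]]]

6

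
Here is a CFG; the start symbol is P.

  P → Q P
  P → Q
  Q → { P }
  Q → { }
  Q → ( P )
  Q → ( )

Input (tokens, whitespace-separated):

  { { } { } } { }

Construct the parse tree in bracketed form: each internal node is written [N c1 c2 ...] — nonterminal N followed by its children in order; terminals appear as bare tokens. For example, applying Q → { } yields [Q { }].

[P [Q { [P [Q { }] [P [Q { }]]] }] [P [Q { }]]]

P
Q P
{ P } P
{ Q P } P
{ { } P } P
{ { } Q } P
{ { } { } } P
{ { } { } } Q
{ { } { } } { }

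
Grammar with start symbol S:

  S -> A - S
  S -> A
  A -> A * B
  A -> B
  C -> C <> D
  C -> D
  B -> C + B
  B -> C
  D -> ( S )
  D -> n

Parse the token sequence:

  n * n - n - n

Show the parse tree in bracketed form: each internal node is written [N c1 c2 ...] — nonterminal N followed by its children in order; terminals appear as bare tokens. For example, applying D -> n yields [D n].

S
A - S
A * B - S
B * B - S
C * B - S
D * B - S
n * B - S
n * C - S
n * D - S
n * n - S
n * n - A - S
n * n - B - S
n * n - C - S
n * n - D - S
n * n - n - S
n * n - n - A
n * n - n - B
n * n - n - C
n * n - n - D
n * n - n - n

[S [A [A [B [C [D n]]]] * [B [C [D n]]]] - [S [A [B [C [D n]]]] - [S [A [B [C [D n]]]]]]]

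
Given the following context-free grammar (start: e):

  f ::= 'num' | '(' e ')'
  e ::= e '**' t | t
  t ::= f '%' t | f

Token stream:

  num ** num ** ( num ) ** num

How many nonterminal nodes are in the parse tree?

15

[e [e [e [e [t [f num]]] ** [t [f num]]] ** [t [f ( [e [t [f num]]] )]]] ** [t [f num]]]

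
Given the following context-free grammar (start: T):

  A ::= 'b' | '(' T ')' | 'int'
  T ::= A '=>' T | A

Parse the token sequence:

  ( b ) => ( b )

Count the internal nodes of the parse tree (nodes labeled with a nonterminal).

[T [A ( [T [A b]] )] => [T [A ( [T [A b]] )]]]

8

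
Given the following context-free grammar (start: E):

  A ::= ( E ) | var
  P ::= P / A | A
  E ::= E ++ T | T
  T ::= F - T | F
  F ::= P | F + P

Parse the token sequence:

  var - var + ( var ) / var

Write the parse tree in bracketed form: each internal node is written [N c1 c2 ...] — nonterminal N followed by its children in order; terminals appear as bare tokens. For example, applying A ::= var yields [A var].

[E [T [F [P [A var]]] - [T [F [F [P [A var]]] + [P [P [A ( [E [T [F [P [A var]]]]] )]] / [A var]]]]]]

E
T
F - T
P - T
A - T
var - T
var - F
var - F + P
var - P + P
var - A + P
var - var + P
var - var + P / A
var - var + A / A
var - var + ( E ) / A
var - var + ( T ) / A
var - var + ( F ) / A
var - var + ( P ) / A
var - var + ( A ) / A
var - var + ( var ) / A
var - var + ( var ) / var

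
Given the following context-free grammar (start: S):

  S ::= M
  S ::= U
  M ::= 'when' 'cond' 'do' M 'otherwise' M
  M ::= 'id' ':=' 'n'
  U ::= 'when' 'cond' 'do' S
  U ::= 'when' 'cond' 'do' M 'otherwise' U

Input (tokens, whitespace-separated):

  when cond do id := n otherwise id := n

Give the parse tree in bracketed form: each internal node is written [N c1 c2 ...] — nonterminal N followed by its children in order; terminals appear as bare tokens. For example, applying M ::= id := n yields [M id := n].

S
M
when cond do M otherwise M
when cond do id := n otherwise M
when cond do id := n otherwise id := n

[S [M when cond do [M id := n] otherwise [M id := n]]]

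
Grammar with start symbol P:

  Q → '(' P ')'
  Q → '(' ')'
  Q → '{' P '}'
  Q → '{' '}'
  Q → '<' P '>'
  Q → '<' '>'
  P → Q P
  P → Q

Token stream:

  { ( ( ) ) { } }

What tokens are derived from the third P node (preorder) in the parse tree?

( )

[P [Q { [P [Q ( [P [Q ( )]] )] [P [Q { }]]] }]]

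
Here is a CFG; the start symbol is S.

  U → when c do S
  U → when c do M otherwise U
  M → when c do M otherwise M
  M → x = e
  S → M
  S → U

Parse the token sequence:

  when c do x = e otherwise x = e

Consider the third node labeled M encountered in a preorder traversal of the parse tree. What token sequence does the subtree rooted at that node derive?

x = e

[S [M when c do [M x = e] otherwise [M x = e]]]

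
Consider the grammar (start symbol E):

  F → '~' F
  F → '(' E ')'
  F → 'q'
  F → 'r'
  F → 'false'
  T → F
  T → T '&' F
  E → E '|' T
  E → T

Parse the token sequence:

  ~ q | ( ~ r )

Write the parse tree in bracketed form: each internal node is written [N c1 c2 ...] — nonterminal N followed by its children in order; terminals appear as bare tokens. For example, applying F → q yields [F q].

[E [E [T [F ~ [F q]]]] | [T [F ( [E [T [F ~ [F r]]]] )]]]

E
E | T
T | T
F | T
~ F | T
~ q | T
~ q | F
~ q | ( E )
~ q | ( T )
~ q | ( F )
~ q | ( ~ F )
~ q | ( ~ r )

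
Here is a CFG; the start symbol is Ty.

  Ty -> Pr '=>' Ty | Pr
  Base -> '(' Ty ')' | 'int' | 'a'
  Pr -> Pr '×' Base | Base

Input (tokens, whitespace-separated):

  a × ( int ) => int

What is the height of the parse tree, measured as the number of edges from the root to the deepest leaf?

[Ty [Pr [Pr [Base a]] × [Base ( [Ty [Pr [Base int]]] )]] => [Ty [Pr [Base int]]]]

6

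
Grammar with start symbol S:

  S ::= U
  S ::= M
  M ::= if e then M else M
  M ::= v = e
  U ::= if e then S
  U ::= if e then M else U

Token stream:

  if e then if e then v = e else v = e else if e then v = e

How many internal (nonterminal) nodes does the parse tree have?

[S [U if e then [M if e then [M v = e] else [M v = e]] else [U if e then [S [M v = e]]]]]

8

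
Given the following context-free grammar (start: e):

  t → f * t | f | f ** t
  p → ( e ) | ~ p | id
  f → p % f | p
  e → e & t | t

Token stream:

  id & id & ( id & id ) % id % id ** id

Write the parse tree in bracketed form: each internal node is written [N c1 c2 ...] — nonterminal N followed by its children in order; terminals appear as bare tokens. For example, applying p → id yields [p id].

[e [e [e [t [f [p id]]]] & [t [f [p id]]]] & [t [f [p ( [e [e [t [f [p id]]]] & [t [f [p id]]]] )] % [f [p id] % [f [p id]]]] ** [t [f [p id]]]]]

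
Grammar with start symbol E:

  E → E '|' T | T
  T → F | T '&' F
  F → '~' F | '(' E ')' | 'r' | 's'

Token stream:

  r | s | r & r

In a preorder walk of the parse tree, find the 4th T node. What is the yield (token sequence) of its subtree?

r

[E [E [E [T [F r]]] | [T [F s]]] | [T [T [F r]] & [F r]]]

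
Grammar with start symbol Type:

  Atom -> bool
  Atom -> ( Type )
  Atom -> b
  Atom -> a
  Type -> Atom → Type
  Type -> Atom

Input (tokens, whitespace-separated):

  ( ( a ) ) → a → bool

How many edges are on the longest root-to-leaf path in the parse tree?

6

[Type [Atom ( [Type [Atom ( [Type [Atom a]] )]] )] → [Type [Atom a] → [Type [Atom bool]]]]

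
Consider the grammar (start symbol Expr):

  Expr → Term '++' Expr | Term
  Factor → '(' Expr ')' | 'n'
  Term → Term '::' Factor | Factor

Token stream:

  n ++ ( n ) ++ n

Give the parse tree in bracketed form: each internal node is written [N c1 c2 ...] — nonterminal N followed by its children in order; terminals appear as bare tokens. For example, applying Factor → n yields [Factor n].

Expr
Term ++ Expr
Factor ++ Expr
n ++ Expr
n ++ Term ++ Expr
n ++ Factor ++ Expr
n ++ ( Expr ) ++ Expr
n ++ ( Term ) ++ Expr
n ++ ( Factor ) ++ Expr
n ++ ( n ) ++ Expr
n ++ ( n ) ++ Term
n ++ ( n ) ++ Factor
n ++ ( n ) ++ n

[Expr [Term [Factor n]] ++ [Expr [Term [Factor ( [Expr [Term [Factor n]]] )]] ++ [Expr [Term [Factor n]]]]]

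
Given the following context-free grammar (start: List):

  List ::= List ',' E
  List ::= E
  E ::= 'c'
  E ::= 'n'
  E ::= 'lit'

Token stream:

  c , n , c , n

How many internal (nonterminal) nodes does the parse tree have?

8

[List [List [List [List [E c]] , [E n]] , [E c]] , [E n]]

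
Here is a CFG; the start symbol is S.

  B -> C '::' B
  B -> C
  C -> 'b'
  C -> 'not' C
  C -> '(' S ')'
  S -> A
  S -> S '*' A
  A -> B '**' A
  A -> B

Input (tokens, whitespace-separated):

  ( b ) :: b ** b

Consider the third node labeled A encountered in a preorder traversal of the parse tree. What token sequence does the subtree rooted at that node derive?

[S [A [B [C ( [S [A [B [C b]]]] )] :: [B [C b]]] ** [A [B [C b]]]]]

b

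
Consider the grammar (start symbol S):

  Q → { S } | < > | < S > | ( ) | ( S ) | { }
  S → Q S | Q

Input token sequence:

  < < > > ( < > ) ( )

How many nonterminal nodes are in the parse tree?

10

[S [Q < [S [Q < >]] >] [S [Q ( [S [Q < >]] )] [S [Q ( )]]]]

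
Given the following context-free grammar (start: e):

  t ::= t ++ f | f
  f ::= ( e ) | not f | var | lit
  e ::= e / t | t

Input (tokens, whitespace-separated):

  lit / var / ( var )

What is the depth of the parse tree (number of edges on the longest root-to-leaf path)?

6

[e [e [e [t [f lit]]] / [t [f var]]] / [t [f ( [e [t [f var]]] )]]]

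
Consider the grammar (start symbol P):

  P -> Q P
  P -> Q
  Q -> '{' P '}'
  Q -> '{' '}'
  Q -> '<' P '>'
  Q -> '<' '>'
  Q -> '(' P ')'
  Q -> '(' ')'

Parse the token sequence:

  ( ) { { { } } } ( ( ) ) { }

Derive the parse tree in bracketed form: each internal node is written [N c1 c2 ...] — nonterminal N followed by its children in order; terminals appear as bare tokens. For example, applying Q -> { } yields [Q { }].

[P [Q ( )] [P [Q { [P [Q { [P [Q { }]] }]] }] [P [Q ( [P [Q ( )]] )] [P [Q { }]]]]]

P
Q P
( ) P
( ) Q P
( ) { P } P
( ) { Q } P
( ) { { P } } P
( ) { { Q } } P
( ) { { { } } } P
( ) { { { } } } Q P
( ) { { { } } } ( P ) P
( ) { { { } } } ( Q ) P
( ) { { { } } } ( ( ) ) P
( ) { { { } } } ( ( ) ) Q
( ) { { { } } } ( ( ) ) { }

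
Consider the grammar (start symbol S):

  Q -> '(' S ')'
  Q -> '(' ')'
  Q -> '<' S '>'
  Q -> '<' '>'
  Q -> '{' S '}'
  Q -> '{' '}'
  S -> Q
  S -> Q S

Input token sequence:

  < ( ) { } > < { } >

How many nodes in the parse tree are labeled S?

5

[S [Q < [S [Q ( )] [S [Q { }]]] >] [S [Q < [S [Q { }]] >]]]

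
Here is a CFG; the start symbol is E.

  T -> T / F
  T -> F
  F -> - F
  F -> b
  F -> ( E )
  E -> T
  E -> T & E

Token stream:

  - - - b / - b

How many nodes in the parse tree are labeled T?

2

[E [T [T [F - [F - [F - [F b]]]]] / [F - [F b]]]]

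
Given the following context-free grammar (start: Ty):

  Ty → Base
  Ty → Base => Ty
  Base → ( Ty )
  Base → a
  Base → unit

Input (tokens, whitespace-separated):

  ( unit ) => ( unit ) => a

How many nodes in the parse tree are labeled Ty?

[Ty [Base ( [Ty [Base unit]] )] => [Ty [Base ( [Ty [Base unit]] )] => [Ty [Base a]]]]

5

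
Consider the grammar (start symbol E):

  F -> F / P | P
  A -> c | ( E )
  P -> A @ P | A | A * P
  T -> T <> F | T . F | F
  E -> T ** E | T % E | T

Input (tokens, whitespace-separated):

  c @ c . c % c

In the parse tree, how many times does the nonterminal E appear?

[E [T [T [F [P [A c] @ [P [A c]]]]] . [F [P [A c]]]] % [E [T [F [P [A c]]]]]]

2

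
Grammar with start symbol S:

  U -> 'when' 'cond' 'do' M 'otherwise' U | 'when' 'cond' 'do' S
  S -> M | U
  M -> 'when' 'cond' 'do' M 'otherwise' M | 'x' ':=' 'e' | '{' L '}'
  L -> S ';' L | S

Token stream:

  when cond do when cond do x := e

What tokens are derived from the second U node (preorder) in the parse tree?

when cond do x := e

[S [U when cond do [S [U when cond do [S [M x := e]]]]]]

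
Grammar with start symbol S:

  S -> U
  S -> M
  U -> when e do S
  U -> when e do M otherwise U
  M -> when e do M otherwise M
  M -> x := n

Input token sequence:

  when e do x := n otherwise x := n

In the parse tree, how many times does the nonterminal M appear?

[S [M when e do [M x := n] otherwise [M x := n]]]

3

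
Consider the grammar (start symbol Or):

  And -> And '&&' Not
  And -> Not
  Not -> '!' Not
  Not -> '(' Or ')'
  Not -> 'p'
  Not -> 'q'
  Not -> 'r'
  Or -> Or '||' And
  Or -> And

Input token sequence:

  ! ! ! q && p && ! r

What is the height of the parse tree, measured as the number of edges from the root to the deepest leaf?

[Or [And [And [And [Not ! [Not ! [Not ! [Not q]]]]] && [Not p]] && [Not ! [Not r]]]]

8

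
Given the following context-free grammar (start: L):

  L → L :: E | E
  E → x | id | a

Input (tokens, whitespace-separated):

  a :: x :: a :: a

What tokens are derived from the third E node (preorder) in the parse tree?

a

[L [L [L [L [E a]] :: [E x]] :: [E a]] :: [E a]]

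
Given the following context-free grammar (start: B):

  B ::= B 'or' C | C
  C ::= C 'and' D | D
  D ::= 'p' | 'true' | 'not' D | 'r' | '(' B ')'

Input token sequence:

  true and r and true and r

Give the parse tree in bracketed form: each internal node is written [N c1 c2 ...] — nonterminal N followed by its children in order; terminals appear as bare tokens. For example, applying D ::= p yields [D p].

B
C
C and D
C and D and D
C and D and D and D
D and D and D and D
true and D and D and D
true and r and D and D
true and r and true and D
true and r and true and r

[B [C [C [C [C [D true]] and [D r]] and [D true]] and [D r]]]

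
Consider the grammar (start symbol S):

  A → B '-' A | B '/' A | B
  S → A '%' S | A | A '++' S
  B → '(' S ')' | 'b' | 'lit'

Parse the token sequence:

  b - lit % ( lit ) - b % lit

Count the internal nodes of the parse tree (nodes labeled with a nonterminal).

[S [A [B b] - [A [B lit]]] % [S [A [B ( [S [A [B lit]]] )] - [A [B b]]] % [S [A [B lit]]]]]

16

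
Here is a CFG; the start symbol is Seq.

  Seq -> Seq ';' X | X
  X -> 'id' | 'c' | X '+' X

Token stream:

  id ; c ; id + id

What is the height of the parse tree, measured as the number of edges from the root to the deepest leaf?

4

[Seq [Seq [Seq [X id]] ; [X c]] ; [X [X id] + [X id]]]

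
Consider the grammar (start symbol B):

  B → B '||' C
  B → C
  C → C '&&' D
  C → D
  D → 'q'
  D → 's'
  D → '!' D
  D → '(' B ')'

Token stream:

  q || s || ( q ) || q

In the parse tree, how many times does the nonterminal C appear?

[B [B [B [B [C [D q]]] || [C [D s]]] || [C [D ( [B [C [D q]]] )]]] || [C [D q]]]

5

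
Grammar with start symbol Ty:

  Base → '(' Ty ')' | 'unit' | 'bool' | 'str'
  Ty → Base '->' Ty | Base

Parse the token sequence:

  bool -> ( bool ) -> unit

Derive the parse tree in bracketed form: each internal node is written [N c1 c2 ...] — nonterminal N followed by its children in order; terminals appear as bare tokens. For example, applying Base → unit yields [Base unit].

[Ty [Base bool] -> [Ty [Base ( [Ty [Base bool]] )] -> [Ty [Base unit]]]]

Ty
Base -> Ty
bool -> Ty
bool -> Base -> Ty
bool -> ( Ty ) -> Ty
bool -> ( Base ) -> Ty
bool -> ( bool ) -> Ty
bool -> ( bool ) -> Base
bool -> ( bool ) -> unit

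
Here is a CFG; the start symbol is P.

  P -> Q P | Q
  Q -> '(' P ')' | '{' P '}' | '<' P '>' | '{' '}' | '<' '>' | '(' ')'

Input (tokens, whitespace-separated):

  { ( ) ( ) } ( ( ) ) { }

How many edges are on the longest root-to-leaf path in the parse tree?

5

[P [Q { [P [Q ( )] [P [Q ( )]]] }] [P [Q ( [P [Q ( )]] )] [P [Q { }]]]]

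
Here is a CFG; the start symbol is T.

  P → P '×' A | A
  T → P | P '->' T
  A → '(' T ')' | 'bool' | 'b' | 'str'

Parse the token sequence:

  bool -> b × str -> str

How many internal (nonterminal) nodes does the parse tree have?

[T [P [A bool]] -> [T [P [P [A b]] × [A str]] -> [T [P [A str]]]]]

11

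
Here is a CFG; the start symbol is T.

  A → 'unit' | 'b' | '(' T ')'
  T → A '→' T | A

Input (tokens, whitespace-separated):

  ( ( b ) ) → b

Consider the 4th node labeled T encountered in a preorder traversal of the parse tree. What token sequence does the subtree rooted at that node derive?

[T [A ( [T [A ( [T [A b]] )]] )] → [T [A b]]]

b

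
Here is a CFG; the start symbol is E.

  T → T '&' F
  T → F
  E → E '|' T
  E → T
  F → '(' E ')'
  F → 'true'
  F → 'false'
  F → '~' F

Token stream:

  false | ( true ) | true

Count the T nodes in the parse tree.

4

[E [E [E [T [F false]]] | [T [F ( [E [T [F true]]] )]]] | [T [F true]]]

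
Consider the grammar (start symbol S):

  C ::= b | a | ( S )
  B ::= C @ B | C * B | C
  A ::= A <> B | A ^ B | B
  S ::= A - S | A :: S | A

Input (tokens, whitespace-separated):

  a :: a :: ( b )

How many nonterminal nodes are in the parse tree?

[S [A [B [C a]]] :: [S [A [B [C a]]] :: [S [A [B [C ( [S [A [B [C b]]]] )]]]]]]

16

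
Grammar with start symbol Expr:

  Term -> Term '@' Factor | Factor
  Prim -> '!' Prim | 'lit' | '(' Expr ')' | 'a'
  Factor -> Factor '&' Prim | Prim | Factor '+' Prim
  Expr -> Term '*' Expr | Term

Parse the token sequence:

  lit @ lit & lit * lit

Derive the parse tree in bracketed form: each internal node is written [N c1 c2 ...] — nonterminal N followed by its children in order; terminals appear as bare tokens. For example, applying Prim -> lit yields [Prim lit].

Expr
Term * Expr
Term @ Factor * Expr
Factor @ Factor * Expr
Prim @ Factor * Expr
lit @ Factor * Expr
lit @ Factor & Prim * Expr
lit @ Prim & Prim * Expr
lit @ lit & Prim * Expr
lit @ lit & lit * Expr
lit @ lit & lit * Term
lit @ lit & lit * Factor
lit @ lit & lit * Prim
lit @ lit & lit * lit

[Expr [Term [Term [Factor [Prim lit]]] @ [Factor [Factor [Prim lit]] & [Prim lit]]] * [Expr [Term [Factor [Prim lit]]]]]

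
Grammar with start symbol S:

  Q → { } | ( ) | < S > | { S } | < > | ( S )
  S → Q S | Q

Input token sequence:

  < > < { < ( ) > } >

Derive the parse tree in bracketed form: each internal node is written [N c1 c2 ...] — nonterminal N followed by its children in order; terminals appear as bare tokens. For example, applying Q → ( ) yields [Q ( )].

[S [Q < >] [S [Q < [S [Q { [S [Q < [S [Q ( )]] >]] }]] >]]]

S
Q S
< > S
< > Q
< > < S >
< > < Q >
< > < { S } >
< > < { Q } >
< > < { < S > } >
< > < { < Q > } >
< > < { < ( ) > } >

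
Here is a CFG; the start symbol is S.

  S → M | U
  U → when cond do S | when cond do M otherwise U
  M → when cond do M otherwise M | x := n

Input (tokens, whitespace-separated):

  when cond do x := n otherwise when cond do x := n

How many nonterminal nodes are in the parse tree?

[S [U when cond do [M x := n] otherwise [U when cond do [S [M x := n]]]]]

6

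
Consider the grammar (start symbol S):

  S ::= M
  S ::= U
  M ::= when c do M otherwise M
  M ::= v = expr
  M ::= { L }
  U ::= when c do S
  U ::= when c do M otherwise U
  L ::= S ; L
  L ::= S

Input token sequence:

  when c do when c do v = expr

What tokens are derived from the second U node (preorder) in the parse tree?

when c do v = expr

[S [U when c do [S [U when c do [S [M v = expr]]]]]]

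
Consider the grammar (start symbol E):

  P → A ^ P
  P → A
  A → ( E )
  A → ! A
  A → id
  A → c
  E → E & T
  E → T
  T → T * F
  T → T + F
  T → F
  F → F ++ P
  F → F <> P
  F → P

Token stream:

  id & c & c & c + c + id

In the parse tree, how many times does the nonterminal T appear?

[E [E [E [E [T [F [P [A id]]]]] & [T [F [P [A c]]]]] & [T [F [P [A c]]]]] & [T [T [T [F [P [A c]]]] + [F [P [A c]]]] + [F [P [A id]]]]]

6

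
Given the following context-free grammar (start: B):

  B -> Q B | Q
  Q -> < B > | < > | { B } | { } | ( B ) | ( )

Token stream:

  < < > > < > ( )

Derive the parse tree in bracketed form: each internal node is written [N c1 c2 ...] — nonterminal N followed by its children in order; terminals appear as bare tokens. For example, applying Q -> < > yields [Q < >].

B
Q B
< B > B
< Q > B
< < > > B
< < > > Q B
< < > > < > B
< < > > < > Q
< < > > < > ( )

[B [Q < [B [Q < >]] >] [B [Q < >] [B [Q ( )]]]]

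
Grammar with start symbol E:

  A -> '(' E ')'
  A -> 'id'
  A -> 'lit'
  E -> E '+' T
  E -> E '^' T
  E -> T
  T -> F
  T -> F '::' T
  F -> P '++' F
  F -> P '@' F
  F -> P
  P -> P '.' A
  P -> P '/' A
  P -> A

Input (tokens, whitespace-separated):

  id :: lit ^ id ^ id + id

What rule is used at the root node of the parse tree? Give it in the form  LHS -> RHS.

[E [E [E [E [T [F [P [A id]]] :: [T [F [P [A lit]]]]]] ^ [T [F [P [A id]]]]] ^ [T [F [P [A id]]]]] + [T [F [P [A id]]]]]

E -> E '+' T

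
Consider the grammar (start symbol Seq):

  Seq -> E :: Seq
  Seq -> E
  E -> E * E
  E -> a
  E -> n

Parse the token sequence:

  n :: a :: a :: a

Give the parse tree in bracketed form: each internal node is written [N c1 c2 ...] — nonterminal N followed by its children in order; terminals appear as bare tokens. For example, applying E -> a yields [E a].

Seq
E :: Seq
n :: Seq
n :: E :: Seq
n :: a :: Seq
n :: a :: E :: Seq
n :: a :: a :: Seq
n :: a :: a :: E
n :: a :: a :: a

[Seq [E n] :: [Seq [E a] :: [Seq [E a] :: [Seq [E a]]]]]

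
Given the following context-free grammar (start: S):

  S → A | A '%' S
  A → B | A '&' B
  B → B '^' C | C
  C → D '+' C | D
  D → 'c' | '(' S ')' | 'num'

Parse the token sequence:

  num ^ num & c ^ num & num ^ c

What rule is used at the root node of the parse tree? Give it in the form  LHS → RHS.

S → A

[S [A [A [A [B [B [C [D num]]] ^ [C [D num]]]] & [B [B [C [D c]]] ^ [C [D num]]]] & [B [B [C [D num]]] ^ [C [D c]]]]]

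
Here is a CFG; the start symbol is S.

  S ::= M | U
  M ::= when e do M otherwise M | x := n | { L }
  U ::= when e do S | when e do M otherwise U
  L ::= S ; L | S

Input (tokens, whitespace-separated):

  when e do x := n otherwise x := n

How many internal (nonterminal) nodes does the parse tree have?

[S [M when e do [M x := n] otherwise [M x := n]]]

4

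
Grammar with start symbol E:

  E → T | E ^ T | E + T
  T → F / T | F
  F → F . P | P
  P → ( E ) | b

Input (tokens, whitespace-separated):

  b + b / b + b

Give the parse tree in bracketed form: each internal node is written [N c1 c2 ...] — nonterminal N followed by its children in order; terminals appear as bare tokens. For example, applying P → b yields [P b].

E
E + T
E + T + T
T + T + T
F + T + T
P + T + T
b + T + T
b + F / T + T
b + P / T + T
b + b / T + T
b + b / F + T
b + b / P + T
b + b / b + T
b + b / b + F
b + b / b + P
b + b / b + b

[E [E [E [T [F [P b]]]] + [T [F [P b]] / [T [F [P b]]]]] + [T [F [P b]]]]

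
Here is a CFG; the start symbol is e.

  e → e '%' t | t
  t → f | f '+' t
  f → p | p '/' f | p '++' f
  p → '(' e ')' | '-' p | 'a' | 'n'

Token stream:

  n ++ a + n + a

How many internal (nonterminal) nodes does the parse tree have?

12

[e [t [f [p n] ++ [f [p a]]] + [t [f [p n]] + [t [f [p a]]]]]]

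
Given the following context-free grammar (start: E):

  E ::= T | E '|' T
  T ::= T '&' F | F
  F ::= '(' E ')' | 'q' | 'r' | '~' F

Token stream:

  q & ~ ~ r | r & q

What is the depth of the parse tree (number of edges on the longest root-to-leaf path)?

6

[E [E [T [T [F q]] & [F ~ [F ~ [F r]]]]] | [T [T [F r]] & [F q]]]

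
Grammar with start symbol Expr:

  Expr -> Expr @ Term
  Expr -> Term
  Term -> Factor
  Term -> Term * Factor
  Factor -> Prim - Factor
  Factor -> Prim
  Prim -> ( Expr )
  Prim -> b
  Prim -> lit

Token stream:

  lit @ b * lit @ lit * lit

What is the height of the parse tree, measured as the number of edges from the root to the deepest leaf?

[Expr [Expr [Expr [Term [Factor [Prim lit]]]] @ [Term [Term [Factor [Prim b]]] * [Factor [Prim lit]]]] @ [Term [Term [Factor [Prim lit]]] * [Factor [Prim lit]]]]

6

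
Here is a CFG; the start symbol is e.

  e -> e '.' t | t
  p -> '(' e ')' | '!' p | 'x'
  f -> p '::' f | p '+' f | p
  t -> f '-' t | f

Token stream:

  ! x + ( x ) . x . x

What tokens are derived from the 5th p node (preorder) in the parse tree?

[e [e [e [t [f [p ! [p x]] + [f [p ( [e [t [f [p x]]]] )]]]]] . [t [f [p x]]]] . [t [f [p x]]]]

x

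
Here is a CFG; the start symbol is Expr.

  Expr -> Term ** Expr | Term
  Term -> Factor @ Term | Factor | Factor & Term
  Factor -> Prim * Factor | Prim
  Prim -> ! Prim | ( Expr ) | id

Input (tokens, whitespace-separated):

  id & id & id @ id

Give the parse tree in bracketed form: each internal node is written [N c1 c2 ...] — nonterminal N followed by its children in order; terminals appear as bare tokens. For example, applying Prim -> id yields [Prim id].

[Expr [Term [Factor [Prim id]] & [Term [Factor [Prim id]] & [Term [Factor [Prim id]] @ [Term [Factor [Prim id]]]]]]]

Expr
Term
Factor & Term
Prim & Term
id & Term
id & Factor & Term
id & Prim & Term
id & id & Term
id & id & Factor @ Term
id & id & Prim @ Term
id & id & id @ Term
id & id & id @ Factor
id & id & id @ Prim
id & id & id @ id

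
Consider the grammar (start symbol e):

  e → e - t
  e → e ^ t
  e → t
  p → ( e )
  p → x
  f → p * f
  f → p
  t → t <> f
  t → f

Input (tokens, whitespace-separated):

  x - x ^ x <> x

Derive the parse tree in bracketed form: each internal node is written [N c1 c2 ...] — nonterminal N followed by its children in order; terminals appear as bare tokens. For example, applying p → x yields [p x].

[e [e [e [t [f [p x]]]] - [t [f [p x]]]] ^ [t [t [f [p x]]] <> [f [p x]]]]

e
e ^ t
e - t ^ t
t - t ^ t
f - t ^ t
p - t ^ t
x - t ^ t
x - f ^ t
x - p ^ t
x - x ^ t
x - x ^ t <> f
x - x ^ f <> f
x - x ^ p <> f
x - x ^ x <> f
x - x ^ x <> p
x - x ^ x <> x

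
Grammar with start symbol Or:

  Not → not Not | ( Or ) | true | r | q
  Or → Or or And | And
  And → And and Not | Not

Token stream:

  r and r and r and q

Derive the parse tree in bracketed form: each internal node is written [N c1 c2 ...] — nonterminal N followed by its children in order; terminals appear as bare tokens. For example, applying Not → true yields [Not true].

[Or [And [And [And [And [Not r]] and [Not r]] and [Not r]] and [Not q]]]

Or
And
And and Not
And and Not and Not
And and Not and Not and Not
Not and Not and Not and Not
r and Not and Not and Not
r and r and Not and Not
r and r and r and Not
r and r and r and q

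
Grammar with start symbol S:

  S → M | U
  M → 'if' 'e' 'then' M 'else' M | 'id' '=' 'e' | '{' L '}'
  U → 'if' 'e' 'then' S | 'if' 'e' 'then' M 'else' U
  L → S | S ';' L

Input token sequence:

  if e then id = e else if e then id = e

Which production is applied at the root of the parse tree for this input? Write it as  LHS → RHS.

[S [U if e then [M id = e] else [U if e then [S [M id = e]]]]]

S → U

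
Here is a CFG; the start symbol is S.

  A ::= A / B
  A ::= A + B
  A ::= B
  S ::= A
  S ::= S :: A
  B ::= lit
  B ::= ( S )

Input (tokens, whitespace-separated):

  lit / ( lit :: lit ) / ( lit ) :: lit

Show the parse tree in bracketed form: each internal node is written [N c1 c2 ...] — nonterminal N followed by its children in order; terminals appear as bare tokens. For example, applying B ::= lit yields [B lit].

[S [S [A [A [A [B lit]] / [B ( [S [S [A [B lit]]] :: [A [B lit]]] )]] / [B ( [S [A [B lit]]] )]]] :: [A [B lit]]]

S
S :: A
A :: A
A / B :: A
A / B / B :: A
B / B / B :: A
lit / B / B :: A
lit / ( S ) / B :: A
lit / ( S :: A ) / B :: A
lit / ( A :: A ) / B :: A
lit / ( B :: A ) / B :: A
lit / ( lit :: A ) / B :: A
lit / ( lit :: B ) / B :: A
lit / ( lit :: lit ) / B :: A
lit / ( lit :: lit ) / ( S ) :: A
lit / ( lit :: lit ) / ( A ) :: A
lit / ( lit :: lit ) / ( B ) :: A
lit / ( lit :: lit ) / ( lit ) :: A
lit / ( lit :: lit ) / ( lit ) :: B
lit / ( lit :: lit ) / ( lit ) :: lit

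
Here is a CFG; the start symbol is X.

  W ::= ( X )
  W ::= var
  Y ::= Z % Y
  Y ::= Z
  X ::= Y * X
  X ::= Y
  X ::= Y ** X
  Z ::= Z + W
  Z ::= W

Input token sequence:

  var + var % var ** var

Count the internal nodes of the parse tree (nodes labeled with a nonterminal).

13

[X [Y [Z [Z [W var]] + [W var]] % [Y [Z [W var]]]] ** [X [Y [Z [W var]]]]]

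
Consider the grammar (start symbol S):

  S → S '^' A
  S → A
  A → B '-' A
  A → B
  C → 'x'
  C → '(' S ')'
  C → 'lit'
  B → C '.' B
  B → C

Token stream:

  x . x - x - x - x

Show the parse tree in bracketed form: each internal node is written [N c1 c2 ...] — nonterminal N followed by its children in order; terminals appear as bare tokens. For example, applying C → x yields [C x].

S
A
B - A
C . B - A
x . B - A
x . C - A
x . x - A
x . x - B - A
x . x - C - A
x . x - x - A
x . x - x - B - A
x . x - x - C - A
x . x - x - x - A
x . x - x - x - B
x . x - x - x - C
x . x - x - x - x

[S [A [B [C x] . [B [C x]]] - [A [B [C x]] - [A [B [C x]] - [A [B [C x]]]]]]]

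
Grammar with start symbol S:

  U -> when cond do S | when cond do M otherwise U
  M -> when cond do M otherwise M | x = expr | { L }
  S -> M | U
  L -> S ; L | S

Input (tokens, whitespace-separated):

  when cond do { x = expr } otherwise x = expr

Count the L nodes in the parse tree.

[S [M when cond do [M { [L [S [M x = expr]]] }] otherwise [M x = expr]]]

1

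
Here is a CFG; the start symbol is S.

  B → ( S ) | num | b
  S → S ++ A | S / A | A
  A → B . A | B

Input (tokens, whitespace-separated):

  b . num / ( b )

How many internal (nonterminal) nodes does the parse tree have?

11

[S [S [A [B b] . [A [B num]]]] / [A [B ( [S [A [B b]]] )]]]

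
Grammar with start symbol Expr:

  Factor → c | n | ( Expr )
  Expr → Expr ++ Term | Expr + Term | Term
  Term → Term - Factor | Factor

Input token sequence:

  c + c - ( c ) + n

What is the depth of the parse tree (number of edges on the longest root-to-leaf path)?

7

[Expr [Expr [Expr [Term [Factor c]]] + [Term [Term [Factor c]] - [Factor ( [Expr [Term [Factor c]]] )]]] + [Term [Factor n]]]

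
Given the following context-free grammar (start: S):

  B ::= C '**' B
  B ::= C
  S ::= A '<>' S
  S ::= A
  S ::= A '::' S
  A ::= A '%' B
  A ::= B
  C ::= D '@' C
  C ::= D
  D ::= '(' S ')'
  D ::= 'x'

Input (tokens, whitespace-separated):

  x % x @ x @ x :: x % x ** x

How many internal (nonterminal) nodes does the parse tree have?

[S [A [A [B [C [D x]]]] % [B [C [D x] @ [C [D x] @ [C [D x]]]]]] :: [S [A [A [B [C [D x]]]] % [B [C [D x]] ** [B [C [D x]]]]]]]

25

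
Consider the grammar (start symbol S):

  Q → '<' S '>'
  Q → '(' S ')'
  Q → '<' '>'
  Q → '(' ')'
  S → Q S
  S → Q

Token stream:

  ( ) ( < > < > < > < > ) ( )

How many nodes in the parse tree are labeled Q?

[S [Q ( )] [S [Q ( [S [Q < >] [S [Q < >] [S [Q < >] [S [Q < >]]]]] )] [S [Q ( )]]]]

7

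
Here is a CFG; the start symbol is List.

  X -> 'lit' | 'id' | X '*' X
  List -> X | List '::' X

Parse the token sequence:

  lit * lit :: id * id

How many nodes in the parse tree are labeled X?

6

[List [List [X [X lit] * [X lit]]] :: [X [X id] * [X id]]]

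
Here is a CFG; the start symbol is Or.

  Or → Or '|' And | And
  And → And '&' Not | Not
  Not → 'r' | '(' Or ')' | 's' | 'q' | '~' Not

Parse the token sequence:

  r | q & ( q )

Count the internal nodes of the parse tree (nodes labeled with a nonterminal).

11

[Or [Or [And [Not r]]] | [And [And [Not q]] & [Not ( [Or [And [Not q]]] )]]]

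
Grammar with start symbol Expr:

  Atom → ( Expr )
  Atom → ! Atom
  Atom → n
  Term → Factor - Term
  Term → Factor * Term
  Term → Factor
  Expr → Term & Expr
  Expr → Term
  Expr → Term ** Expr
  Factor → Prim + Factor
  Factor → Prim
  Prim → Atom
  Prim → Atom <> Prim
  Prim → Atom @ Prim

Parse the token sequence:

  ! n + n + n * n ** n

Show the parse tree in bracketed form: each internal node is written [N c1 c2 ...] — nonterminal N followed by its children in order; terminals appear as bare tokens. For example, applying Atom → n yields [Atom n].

[Expr [Term [Factor [Prim [Atom ! [Atom n]]] + [Factor [Prim [Atom n]] + [Factor [Prim [Atom n]]]]] * [Term [Factor [Prim [Atom n]]]]] ** [Expr [Term [Factor [Prim [Atom n]]]]]]

Expr
Term ** Expr
Factor * Term ** Expr
Prim + Factor * Term ** Expr
Atom + Factor * Term ** Expr
! Atom + Factor * Term ** Expr
! n + Factor * Term ** Expr
! n + Prim + Factor * Term ** Expr
! n + Atom + Factor * Term ** Expr
! n + n + Factor * Term ** Expr
! n + n + Prim * Term ** Expr
! n + n + Atom * Term ** Expr
! n + n + n * Term ** Expr
! n + n + n * Factor ** Expr
! n + n + n * Prim ** Expr
! n + n + n * Atom ** Expr
! n + n + n * n ** Expr
! n + n + n * n ** Term
! n + n + n * n ** Factor
! n + n + n * n ** Prim
! n + n + n * n ** Atom
! n + n + n * n ** n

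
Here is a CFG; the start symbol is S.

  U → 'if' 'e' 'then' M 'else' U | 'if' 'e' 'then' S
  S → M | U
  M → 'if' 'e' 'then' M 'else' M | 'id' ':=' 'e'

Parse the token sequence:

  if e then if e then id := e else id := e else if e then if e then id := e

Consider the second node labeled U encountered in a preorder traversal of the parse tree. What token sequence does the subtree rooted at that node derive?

if e then if e then id := e

[S [U if e then [M if e then [M id := e] else [M id := e]] else [U if e then [S [U if e then [S [M id := e]]]]]]]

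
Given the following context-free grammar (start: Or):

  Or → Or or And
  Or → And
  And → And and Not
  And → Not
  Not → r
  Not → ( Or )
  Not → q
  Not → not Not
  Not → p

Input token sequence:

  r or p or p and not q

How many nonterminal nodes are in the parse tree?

[Or [Or [Or [And [Not r]]] or [And [Not p]]] or [And [And [Not p]] and [Not not [Not q]]]]

12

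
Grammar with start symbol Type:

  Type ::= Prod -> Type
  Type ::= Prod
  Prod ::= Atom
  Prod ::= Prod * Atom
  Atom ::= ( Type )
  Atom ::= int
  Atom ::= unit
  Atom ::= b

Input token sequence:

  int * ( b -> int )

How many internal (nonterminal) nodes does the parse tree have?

11

[Type [Prod [Prod [Atom int]] * [Atom ( [Type [Prod [Atom b]] -> [Type [Prod [Atom int]]]] )]]]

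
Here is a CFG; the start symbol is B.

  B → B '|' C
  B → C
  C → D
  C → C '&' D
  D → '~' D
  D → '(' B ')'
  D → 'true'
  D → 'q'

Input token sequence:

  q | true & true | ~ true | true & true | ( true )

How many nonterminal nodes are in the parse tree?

23

[B [B [B [B [B [C [D q]]] | [C [C [D true]] & [D true]]] | [C [D ~ [D true]]]] | [C [C [D true]] & [D true]]] | [C [D ( [B [C [D true]]] )]]]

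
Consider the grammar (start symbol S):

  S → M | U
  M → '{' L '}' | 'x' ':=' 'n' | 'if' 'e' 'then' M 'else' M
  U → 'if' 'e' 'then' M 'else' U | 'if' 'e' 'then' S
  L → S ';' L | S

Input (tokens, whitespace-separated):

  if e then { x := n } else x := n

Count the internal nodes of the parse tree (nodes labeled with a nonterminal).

[S [M if e then [M { [L [S [M x := n]]] }] else [M x := n]]]

7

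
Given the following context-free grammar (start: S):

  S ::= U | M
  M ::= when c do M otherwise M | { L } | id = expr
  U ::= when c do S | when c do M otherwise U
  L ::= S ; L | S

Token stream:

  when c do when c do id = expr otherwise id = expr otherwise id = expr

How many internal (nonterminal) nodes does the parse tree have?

[S [M when c do [M when c do [M id = expr] otherwise [M id = expr]] otherwise [M id = expr]]]

6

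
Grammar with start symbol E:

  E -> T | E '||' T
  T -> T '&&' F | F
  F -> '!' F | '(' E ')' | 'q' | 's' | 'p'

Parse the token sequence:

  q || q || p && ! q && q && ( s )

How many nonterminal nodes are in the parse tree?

[E [E [E [T [F q]]] || [T [F q]]] || [T [T [T [T [F p]] && [F ! [F q]]] && [F q]] && [F ( [E [T [F s]]] )]]]

19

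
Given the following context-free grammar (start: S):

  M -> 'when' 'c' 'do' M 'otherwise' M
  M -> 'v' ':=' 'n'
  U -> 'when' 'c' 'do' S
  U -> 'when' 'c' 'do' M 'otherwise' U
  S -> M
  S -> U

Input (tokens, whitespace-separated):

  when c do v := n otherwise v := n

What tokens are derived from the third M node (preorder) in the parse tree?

[S [M when c do [M v := n] otherwise [M v := n]]]

v := n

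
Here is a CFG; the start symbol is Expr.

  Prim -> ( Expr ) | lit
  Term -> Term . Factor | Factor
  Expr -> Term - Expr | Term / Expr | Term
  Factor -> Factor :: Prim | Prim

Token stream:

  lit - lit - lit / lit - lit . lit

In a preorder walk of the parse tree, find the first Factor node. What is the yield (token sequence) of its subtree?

[Expr [Term [Factor [Prim lit]]] - [Expr [Term [Factor [Prim lit]]] - [Expr [Term [Factor [Prim lit]]] / [Expr [Term [Factor [Prim lit]]] - [Expr [Term [Term [Factor [Prim lit]]] . [Factor [Prim lit]]]]]]]]

lit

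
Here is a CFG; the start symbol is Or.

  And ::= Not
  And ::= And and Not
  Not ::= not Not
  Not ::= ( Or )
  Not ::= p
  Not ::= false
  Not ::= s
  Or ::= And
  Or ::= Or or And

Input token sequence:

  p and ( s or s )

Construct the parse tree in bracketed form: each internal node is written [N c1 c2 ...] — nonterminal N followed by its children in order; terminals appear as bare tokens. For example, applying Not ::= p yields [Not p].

[Or [And [And [Not p]] and [Not ( [Or [Or [And [Not s]]] or [And [Not s]]] )]]]

Or
And
And and Not
Not and Not
p and Not
p and ( Or )
p and ( Or or And )
p and ( And or And )
p and ( Not or And )
p and ( s or And )
p and ( s or Not )
p and ( s or s )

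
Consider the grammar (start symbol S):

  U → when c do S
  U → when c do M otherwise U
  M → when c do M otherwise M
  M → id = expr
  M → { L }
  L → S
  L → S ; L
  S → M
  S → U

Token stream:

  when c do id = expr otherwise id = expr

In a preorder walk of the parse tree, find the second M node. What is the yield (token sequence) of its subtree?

[S [M when c do [M id = expr] otherwise [M id = expr]]]

id = expr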